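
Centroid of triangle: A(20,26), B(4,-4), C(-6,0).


Gx = (20+4- 6)/3 = 18/3 = 6.0000
Gy = (26- 4+0)/3 = 22/3 = 7.3333

G = (6.0000, 7.3333)


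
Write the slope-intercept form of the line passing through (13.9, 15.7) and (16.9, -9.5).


m = (-25.2)/(3) = -8.4000
b = y1 - m*x1 = 15.7 - (-25.2*13.9)/(3) = 15.7 + 116.7600 = 132.4600

y = -8.4000x + 132.4600


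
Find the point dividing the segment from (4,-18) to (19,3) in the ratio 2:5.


Px = (2*19 + 5*4)/7 = 58/7 = 8.2857
Py = (2*3 + 5*(-18))/7 = -84/7 = -12.0000

P = (8.2857, -12.0000)


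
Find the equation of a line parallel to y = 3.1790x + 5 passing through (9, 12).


Parallel lines have equal slopes.
m2 = 3.1790
b2 = 12 - 3.1790*9 = -16.6110

y = 3.1790x - 16.6110


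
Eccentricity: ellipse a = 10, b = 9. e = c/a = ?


c = sqrt(100-81) = sqrt(19) = 4.3589
e = c/a = sqrt(19)/10 = 0.4359

e = 0.4359


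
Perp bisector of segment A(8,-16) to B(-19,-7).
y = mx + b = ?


Midpoint = (-5.5, -11.5)
Slope of AB = dy/dx = 9/(-27) = -0.3333
Perp slope = -dx/dy = 27/9 = 3.0000
b = My - (perp slope)*Mx = -11.5 + (-27*(-5.5))/9 = -11.5 + 16.5000 = 5.0000

y = 3.0000x + 5.0000


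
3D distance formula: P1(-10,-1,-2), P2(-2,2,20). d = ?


dx=8, dy=3, dz=22
d = sqrt(64+9+484) = sqrt(557) = 23.6008

23.6008


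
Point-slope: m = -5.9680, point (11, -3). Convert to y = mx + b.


y + 3 = -5.9680(x - 11)
y = -5.9680x - 3 + 5.9680*11
y = -5.9680x + 62.6480

y = -5.9680x + 62.6480


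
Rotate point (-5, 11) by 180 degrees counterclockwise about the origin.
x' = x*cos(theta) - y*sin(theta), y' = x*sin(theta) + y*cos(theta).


cos(180) = -1, sin(180) = 0
x' = -5*(-1) - 11*0 = 5
y' = -5*0 + 11*(-1) = -11

(5, -11)


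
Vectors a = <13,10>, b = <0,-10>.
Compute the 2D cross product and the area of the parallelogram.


cross = 13*(-10) - 10*0 = -130 - 0 = -130
Parallelogram area = |-130| = 130

cross = -130, parallelogram area = 130


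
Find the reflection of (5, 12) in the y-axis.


Reflection rule for y-axis: (-x, y)
(5, 12) -> (-5, 12)

(-5, 12)


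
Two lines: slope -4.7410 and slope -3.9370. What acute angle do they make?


m1-m2 = -0.804
1+m1*m2 = 19.665317
tan(theta) = |-0.804/19.665317| = 0.040884
theta = arctan(|-0.804/19.665317|) = 2.3412 degrees (acute angle)

2.3412 degrees


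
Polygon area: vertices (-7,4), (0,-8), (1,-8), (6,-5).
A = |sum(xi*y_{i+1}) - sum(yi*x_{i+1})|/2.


sum(xi*y_{i+1}) = -7*(-8) + 0*(-8) + 1*(-5) + 6*4 = 75
sum(yi*x_{i+1}) = 4*0 - 8*1 - 8*6 - 5*(-7) = -21
Area = |75 + 21|/2 = 96/2 = 48.0000

48.0000 sq units


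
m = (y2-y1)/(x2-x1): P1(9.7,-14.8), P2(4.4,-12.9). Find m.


dy = -12.9 + 14.8 = 1.9
dx = 4.4 - 9.7 = -5.3
m = 1.9/(-5.3) = -0.3585

m = -0.3585


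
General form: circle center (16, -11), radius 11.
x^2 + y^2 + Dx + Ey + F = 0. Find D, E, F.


(x-16)^2 + (y+ 11)^2 = 11^2
D = -2h = -32, E = -2k = 22
F = h^2+k^2-r^2 = 256+121-121 = 256

D = -32, E = 22, F = 256


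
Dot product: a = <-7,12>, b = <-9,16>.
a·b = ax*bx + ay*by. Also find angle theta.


a·b = -7*(-9) + 12*16 = 63 + 192 = 255
|a| = sqrt(49+144) = 13.8924
|b| = sqrt(81+256) = 18.3576
cos(theta) = 255/(sqrt(193)*sqrt(337)) = 255/sqrt(65041) = 0.999877
theta = arccos(255/sqrt(65041)) = 0.8987 degrees

a·b = 255, theta = 0.8987 deg


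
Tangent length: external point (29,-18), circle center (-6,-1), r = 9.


d = sqrt((29+ 6)^2 + (-18+ 1)^2) = sqrt(1225+289) = 38.9102
L = sqrt(1514.0000 - 81) = sqrt(1433.0000) = 37.8550

37.8550


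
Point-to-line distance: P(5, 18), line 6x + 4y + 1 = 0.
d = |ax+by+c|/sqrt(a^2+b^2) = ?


|6*5 + 4*18 + 1| = |103| = 103
sqrt(36 + 16) = sqrt(52) = 7.2111
d = 103/sqrt(52) = 14.2835

14.2835


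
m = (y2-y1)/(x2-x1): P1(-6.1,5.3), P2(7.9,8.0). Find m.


dy = 8.0 - 5.3 = 2.7
dx = 7.9 + 6.1 = 14.0
m = 2.7/14.0 = 0.1929

m = 0.1929


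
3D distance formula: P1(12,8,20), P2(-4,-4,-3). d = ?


dx=-16, dy=-12, dz=-23
d = sqrt(256+144+529) = sqrt(929) = 30.4795

30.4795


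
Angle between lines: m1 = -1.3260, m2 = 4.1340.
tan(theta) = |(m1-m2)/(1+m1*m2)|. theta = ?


m1-m2 = -5.46
1+m1*m2 = -4.481684
tan(theta) = |-5.46/(-4.481684)| = 1.218292
theta = arctan(|-5.46/(-4.481684)|) = 50.6201 degrees (acute angle)

50.6201 degrees


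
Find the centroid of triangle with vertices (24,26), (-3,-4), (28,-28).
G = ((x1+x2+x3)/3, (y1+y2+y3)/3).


Gx = (24- 3+28)/3 = 49/3 = 16.3333
Gy = (26- 4- 28)/3 = -6/3 = -2.0000

G = (16.3333, -2.0000)


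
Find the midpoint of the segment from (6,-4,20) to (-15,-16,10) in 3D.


Mx = (6- 15)/2 = -4.5000
My = (-4- 16)/2 = -10.0000
Mz = (20+10)/2 = 15.0000

M = (-4.5000, -10.0000, 15.0000)


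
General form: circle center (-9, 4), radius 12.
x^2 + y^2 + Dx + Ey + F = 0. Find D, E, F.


(x+ 9)^2 + (y-4)^2 = 12^2
D = -2h = 18, E = -2k = -8
F = h^2+k^2-r^2 = 81+16-144 = -47

D = 18, E = -8, F = -47


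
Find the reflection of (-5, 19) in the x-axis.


Reflection rule for x-axis: (x, -y)
(-5, 19) -> (-5, -19)

(-5, -19)


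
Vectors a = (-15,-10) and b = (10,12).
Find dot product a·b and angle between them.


a·b = -15*10 - 10*12 = -150 - 120 = -270
|a| = sqrt(225+100) = 18.0278
|b| = sqrt(100+144) = 15.6205
cos(theta) = -270/(sqrt(325)*sqrt(244)) = -270/sqrt(79300) = -0.958798
theta = arccos(-270/sqrt(79300)) = 163.4956 degrees

a·b = -270, theta = 163.4956 deg


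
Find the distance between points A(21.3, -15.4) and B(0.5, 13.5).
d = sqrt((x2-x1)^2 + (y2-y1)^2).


dx = 0.5 - 21.3 = -20.8
dy = 13.5 + 15.4 = 28.9
d = sqrt(432.64 + 835.21) = sqrt(1267.85) = 35.6069

35.6069


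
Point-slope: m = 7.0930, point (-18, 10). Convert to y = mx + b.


y - 10 = 7.0930(x + 18)
y = 7.0930x + 10 - 7.0930*(-18)
y = 7.0930x + 137.6740

y = 7.0930x + 137.6740


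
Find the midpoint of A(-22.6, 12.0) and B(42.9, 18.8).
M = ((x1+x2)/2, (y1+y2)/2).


Mx = (-22.6 + 42.9)/2 = 20.3/2 = 10.1500
My = (12.0 + 18.8)/2 = 30.8/2 = 15.4000

(10.1500, 15.4000)


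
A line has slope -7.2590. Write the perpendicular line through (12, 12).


Perpendicular slope = -1/m1 = -1/(-7.2590) = 0.1378
b2 = y0 - m2*x0 = 12 + 12/(-7.2590) = 12 - 1.6531 = 10.3469

y = 0.1378x + 10.3469


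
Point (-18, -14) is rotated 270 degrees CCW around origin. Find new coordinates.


cos(270) = 0, sin(270) = -1
x' = -18*0 + 14*(-1) = -14
y' = -18*(-1) - 14*0 = 18

(-14, 18)


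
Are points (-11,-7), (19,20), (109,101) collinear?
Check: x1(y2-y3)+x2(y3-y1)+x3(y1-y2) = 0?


-11*(20-101) + 19*(101+ 7) + 109*(-7-20)
= 891 + 2052 - 2943 = 0

Yes, collinear (determinant = 0)


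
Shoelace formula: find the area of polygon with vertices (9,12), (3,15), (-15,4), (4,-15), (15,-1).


sum(xi*y_{i+1}) = 9*15 + 3*4 - 15*(-15) + 4*(-1) + 15*12 = 548
sum(yi*x_{i+1}) = 12*3 + 15*(-15) + 4*4 - 15*15 - 1*9 = -407
Area = |548 + 407|/2 = 955/2 = 477.5000

477.5000 sq units


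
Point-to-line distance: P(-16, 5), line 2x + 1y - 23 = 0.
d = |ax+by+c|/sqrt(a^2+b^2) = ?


|2*(-16) + 1*5 - 23| = |-50| = 50
sqrt(4 + 1) = sqrt(5) = 2.2361
d = 50/sqrt(5) = 22.3607

22.3607


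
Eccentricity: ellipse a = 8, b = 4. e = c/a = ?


c = sqrt(64-16) = sqrt(48) = 6.9282
e = c/a = sqrt(48)/8 = 0.8660

e = 0.8660


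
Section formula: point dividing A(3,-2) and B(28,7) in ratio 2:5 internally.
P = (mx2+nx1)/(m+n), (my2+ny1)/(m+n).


Px = (2*28 + 5*3)/7 = 71/7 = 10.1429
Py = (2*7 + 5*(-2))/7 = 4/7 = 0.5714

P = (10.1429, 0.5714)


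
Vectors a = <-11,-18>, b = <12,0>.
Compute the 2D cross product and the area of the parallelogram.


cross = -11*0 + 18*12 = 0 + 216 = 216
Parallelogram area = |216| = 216

cross = 216, parallelogram area = 216


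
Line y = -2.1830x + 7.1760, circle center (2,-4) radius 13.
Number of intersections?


Substitute y = -2.1830x + 7.1760: (x-2)^2 + (-2.1830x+7.1760+ 4)^2 = 169
Expand to Ax^2 + Bx + C = 0, where b-k = 11.176
A = 1+m^2 = 5.765489
B = 2(m(b-k) - h) = 2(-2.1830*11.176 - 2) = -52.794416
C = h^2 + (b-k)^2 - r^2 = 4 + 124.902976 - 169 = -40.097024
disc = B^2-4AC = 2787.2504 + 924.7158 = 3711.9662
disc > 0

2 intersection points


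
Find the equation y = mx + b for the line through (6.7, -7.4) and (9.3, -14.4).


m = (-7.0)/(2.6) = -2.6923
b = y1 - m*x1 = -7.4 - (-7.0*6.7)/(2.6) = -7.4 + 18.0385 = 10.6385

y = -2.6923x + 10.6385


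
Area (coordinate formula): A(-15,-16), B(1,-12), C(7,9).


-15*(-12-9) = 315
1*(9+ 16) = 25
7*(-16+ 12) = -28
sum = 312
Area = |312|/2 = 156.0000

156.0000 sq units


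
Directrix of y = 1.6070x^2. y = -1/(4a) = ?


a = 1.6070
1/(4a) = 0.1556
directrix: y = -0.1556 = -0.1556

y = -0.1556


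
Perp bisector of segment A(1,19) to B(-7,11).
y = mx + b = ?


Midpoint = (-3, 15)
Slope of AB = dy/dx = -8/(-8) = 1.0000
Perp slope = -dx/dy = -8/8 = -1.0000
b = My - (perp slope)*Mx = 15 + (-8*(-3))/(-8) = 15 - 3.0000 = 12.0000

y = -1.0000x + 12.0000


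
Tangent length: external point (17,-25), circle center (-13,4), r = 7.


d = sqrt((17+ 13)^2 + (-25-4)^2) = sqrt(900+841) = 41.7253
L = sqrt(1741.0000 - 49) = sqrt(1692.0000) = 41.1339

41.1339


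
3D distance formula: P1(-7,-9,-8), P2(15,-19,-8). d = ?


dx=22, dy=-10, dz=0
d = sqrt(484+100+0) = sqrt(584) = 24.1661

24.1661


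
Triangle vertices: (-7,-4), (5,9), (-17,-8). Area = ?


-7*(9+ 8) = -119
5*(-8+ 4) = -20
-17*(-4-9) = 221
sum = 82
Area = |82|/2 = 41.0000

41.0000 sq units


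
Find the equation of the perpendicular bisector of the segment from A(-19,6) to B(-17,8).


Midpoint = (-18, 7)
Slope of AB = dy/dx = 2/2 = 1.0000
Perp slope = -dx/dy = -2/2 = -1.0000
b = My - (perp slope)*Mx = 7 + (2*(-18))/2 = 7 - 18.0000 = -11.0000

y = -1.0000x - 11.0000


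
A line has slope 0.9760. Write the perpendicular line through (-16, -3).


Perpendicular slope = -1/m1 = -1/0.9760 = -1.0246
b2 = y0 - m2*x0 = -3 - 16/0.9760 = -3 - 16.3934 = -19.3934

y = -1.0246x - 19.3934


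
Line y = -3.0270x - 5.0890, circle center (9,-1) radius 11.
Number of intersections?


Substitute y = -3.0270x - 5.0890: (x-9)^2 + (-3.0270x- 5.0890+ 1)^2 = 121
Expand to Ax^2 + Bx + C = 0, where b-k = -4.089
A = 1+m^2 = 10.162729
B = 2(m(b-k) - h) = 2(-3.0270*(-4.089) - 9) = 6.754806
C = h^2 + (b-k)^2 - r^2 = 81 + 16.719921 - 121 = -23.280079
disc = B^2-4AC = 45.6274 + 946.3565 = 991.9839
disc > 0

2 intersection points


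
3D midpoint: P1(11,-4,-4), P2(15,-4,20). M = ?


Mx = (11+15)/2 = 13.0000
My = (-4- 4)/2 = -4.0000
Mz = (-4+20)/2 = 8.0000

M = (13.0000, -4.0000, 8.0000)


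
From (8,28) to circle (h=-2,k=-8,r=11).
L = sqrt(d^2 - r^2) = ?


d = sqrt((8+ 2)^2 + (28+ 8)^2) = sqrt(100+1296) = 37.3631
L = sqrt(1396.0000 - 121) = sqrt(1275.0000) = 35.7071

35.7071


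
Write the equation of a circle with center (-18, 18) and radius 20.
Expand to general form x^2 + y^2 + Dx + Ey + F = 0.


(x+ 18)^2 + (y-18)^2 = 20^2
D = -2h = 36, E = -2k = -36
F = h^2+k^2-r^2 = 324+324-400 = 248

x^2 + y^2 + 36x - 36y + 248 = 0


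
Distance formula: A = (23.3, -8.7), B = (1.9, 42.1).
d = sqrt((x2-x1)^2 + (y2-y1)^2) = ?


dx = 1.9 - 23.3 = -21.4
dy = 42.1 + 8.7 = 50.8
d = sqrt(457.96 + 2580.64) = sqrt(3038.6) = 55.1235

55.1235


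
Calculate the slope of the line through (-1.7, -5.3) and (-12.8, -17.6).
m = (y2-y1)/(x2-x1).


dy = -17.6 + 5.3 = -12.3
dx = -12.8 + 1.7 = -11.1
m = -12.3/(-11.1) = 1.1081

m = 1.1081


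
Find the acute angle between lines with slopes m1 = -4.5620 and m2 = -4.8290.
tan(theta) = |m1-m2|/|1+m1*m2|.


m1-m2 = 0.267
1+m1*m2 = 23.029898
tan(theta) = |0.267/23.029898| = 0.011594
theta = arctan(|0.267/23.029898|) = 0.6642 degrees (acute angle)

0.6642 degrees


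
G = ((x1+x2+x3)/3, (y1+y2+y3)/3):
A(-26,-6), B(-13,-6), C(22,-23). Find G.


Gx = (-26- 13+22)/3 = -17/3 = -5.6667
Gy = (-6- 6- 23)/3 = -35/3 = -11.6667

G = (-5.6667, -11.6667)


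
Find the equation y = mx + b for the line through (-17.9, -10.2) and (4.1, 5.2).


m = (15.4)/(22.0) = 0.7000
b = y1 - m*x1 = -10.2 - (15.4*(-17.9))/(22.0) = -10.2 + 12.5300 = 2.3300

y = 0.7000x + 2.3300


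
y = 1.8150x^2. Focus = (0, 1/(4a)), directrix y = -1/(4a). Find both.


a = 1.8150
1/(4a) = 0.1377
Focus = (0, 0.1377)
Directrix: y = -0.1377

Focus = (0, 0.1377), Directrix: y = -0.1377


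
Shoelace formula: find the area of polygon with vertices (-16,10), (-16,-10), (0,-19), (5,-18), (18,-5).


sum(xi*y_{i+1}) = -16*(-10) - 16*(-19) + 0*(-18) + 5*(-5) + 18*10 = 619
sum(yi*x_{i+1}) = 10*(-16) - 10*0 - 19*5 - 18*18 - 5*(-16) = -499
Area = |619 + 499|/2 = 1118/2 = 559.0000

559.0000 sq units


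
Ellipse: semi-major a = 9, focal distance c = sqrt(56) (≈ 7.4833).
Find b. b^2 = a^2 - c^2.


b^2 = 9^2 - (sqrt(56))^2 = 81 - 56 = 25
b = sqrt(25) = 5

b = 5


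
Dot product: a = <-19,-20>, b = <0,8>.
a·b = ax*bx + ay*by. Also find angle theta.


a·b = -19*0 - 20*8 = 0 - 160 = -160
|a| = sqrt(361+400) = 27.5862
|b| = sqrt(0+64) = 8.0000
cos(theta) = -160/(sqrt(761)*sqrt(64)) = -160/sqrt(48704) = -0.724999
theta = arccos(-160/sqrt(48704)) = 136.4688 degrees

a·b = -160, theta = 136.4688 deg


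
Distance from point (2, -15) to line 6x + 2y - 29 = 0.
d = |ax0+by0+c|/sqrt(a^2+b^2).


|6*2 + 2*(-15) - 29| = |-47| = 47
sqrt(36 + 4) = sqrt(40) = 6.3246
d = 47/sqrt(40) = 7.4314

7.4314


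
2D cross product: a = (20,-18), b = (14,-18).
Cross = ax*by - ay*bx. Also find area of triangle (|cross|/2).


cross = 20*(-18) + 18*14 = -360 + 252 = -108
Triangle area = |-108|/2 = 108/2 = 54.0000

cross = -108, triangle area = 54.0000


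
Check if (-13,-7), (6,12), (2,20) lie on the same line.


-13*(12-20) + 6*(20+ 7) + 2*(-7-12)
= 104 + 162 - 38 = 228

No, not collinear (determinant = 228)


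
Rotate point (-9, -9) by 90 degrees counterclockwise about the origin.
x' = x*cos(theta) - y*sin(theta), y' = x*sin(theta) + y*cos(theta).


cos(90) = 0, sin(90) = 1
x' = -9*0 + 9*1 = 9
y' = -9*1 - 9*0 = -9

(9, -9)


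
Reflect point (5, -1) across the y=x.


Reflection rule for y=x: (y, x)
(5, -1) -> (-1, 5)

(-1, 5)


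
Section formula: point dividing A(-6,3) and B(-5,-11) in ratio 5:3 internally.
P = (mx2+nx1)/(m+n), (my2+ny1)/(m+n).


Px = (5*(-5) + 3*(-6))/8 = -43/8 = -5.3750
Py = (5*(-11) + 3*3)/8 = -46/8 = -5.7500

P = (-5.3750, -5.7500)


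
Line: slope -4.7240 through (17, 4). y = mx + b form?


y - 4 = -4.7240(x - 17)
y = -4.7240x + 4 + 4.7240*17
y = -4.7240x + 84.3080

y = -4.7240x + 84.3080


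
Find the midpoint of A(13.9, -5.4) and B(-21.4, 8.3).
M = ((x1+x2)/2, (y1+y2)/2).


Mx = (13.9 - 21.4)/2 = -7.5/2 = -3.7500
My = (-5.4 + 8.3)/2 = 2.9/2 = 1.4500

(-3.7500, 1.4500)


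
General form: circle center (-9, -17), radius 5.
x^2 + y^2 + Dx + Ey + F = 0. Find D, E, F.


(x+ 9)^2 + (y+ 17)^2 = 5^2
D = -2h = 18, E = -2k = 34
F = h^2+k^2-r^2 = 81+289-25 = 345

D = 18, E = 34, F = 345


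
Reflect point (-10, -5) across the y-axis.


Reflection rule for y-axis: (-x, y)
(-10, -5) -> (10, -5)

(10, -5)


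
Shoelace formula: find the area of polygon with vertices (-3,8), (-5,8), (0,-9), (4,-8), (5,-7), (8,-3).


sum(xi*y_{i+1}) = -3*8 - 5*(-9) + 0*(-8) + 4*(-7) + 5*(-3) + 8*8 = 42
sum(yi*x_{i+1}) = 8*(-5) + 8*0 - 9*4 - 8*5 - 7*8 - 3*(-3) = -163
Area = |42 + 163|/2 = 205/2 = 102.5000

102.5000 sq units


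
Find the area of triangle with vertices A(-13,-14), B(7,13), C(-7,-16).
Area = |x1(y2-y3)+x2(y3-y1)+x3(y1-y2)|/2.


-13*(13+ 16) = -377
7*(-16+ 14) = -14
-7*(-14-13) = 189
sum = -202
Area = |-202|/2 = 101.0000

101.0000 sq units


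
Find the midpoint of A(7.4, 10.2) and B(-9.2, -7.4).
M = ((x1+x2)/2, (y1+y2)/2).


Mx = (7.4 - 9.2)/2 = -1.8/2 = -0.9000
My = (10.2 - 7.4)/2 = 2.8/2 = 1.4000

(-0.9000, 1.4000)


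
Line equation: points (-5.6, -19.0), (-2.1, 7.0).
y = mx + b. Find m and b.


m = (26.0)/(3.5) = 7.4286
b = y1 - m*x1 = -19.0 - (26.0*(-5.6))/(3.5) = -19.0 + 41.6000 = 22.6000

y = 7.4286x + 22.6000


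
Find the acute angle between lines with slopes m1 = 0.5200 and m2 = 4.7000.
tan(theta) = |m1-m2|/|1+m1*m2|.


m1-m2 = -4.18
1+m1*m2 = 3.444
tan(theta) = |-4.18/3.444| = 1.213705
theta = arctan(|-4.18/3.444|) = 50.5141 degrees (acute angle)

50.5141 degrees


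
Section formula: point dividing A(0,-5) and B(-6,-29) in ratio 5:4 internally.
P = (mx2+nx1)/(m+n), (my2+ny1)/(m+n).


Px = (5*(-6) + 4*0)/9 = -30/9 = -3.3333
Py = (5*(-29) + 4*(-5))/9 = -165/9 = -18.3333

P = (-3.3333, -18.3333)


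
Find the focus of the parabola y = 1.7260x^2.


a = 1.7260
4a = 6.9040
focus = (0, 1/6.9040) = (0, 0.1448)

Focus = (0, 0.1448)


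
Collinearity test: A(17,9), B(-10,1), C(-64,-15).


17*(1+ 15) - 10*(-15-9) - 64*(9-1)
= 272 + 240 - 512 = 0

Yes, collinear (determinant = 0)


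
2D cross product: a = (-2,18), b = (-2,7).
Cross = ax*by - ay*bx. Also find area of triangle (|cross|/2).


cross = -2*7 - 18*(-2) = -14 + 36 = 22
Triangle area = |22|/2 = 22/2 = 11.0000

cross = 22, triangle area = 11.0000


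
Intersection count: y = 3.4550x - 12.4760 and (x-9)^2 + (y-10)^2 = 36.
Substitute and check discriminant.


Substitute y = 3.4550x - 12.4760: (x-9)^2 + (3.4550x- 12.4760-10)^2 = 36
Expand to Ax^2 + Bx + C = 0, where b-k = -22.476
A = 1+m^2 = 12.937025
B = 2(m(b-k) - h) = 2(3.4550*(-22.476) - 9) = -173.30916
C = h^2 + (b-k)^2 - r^2 = 81 + 505.170576 - 36 = 550.170576
disc = B^2-4AC = 30036.0649 - 28470.2820 = 1565.7829
disc > 0

2 intersection points


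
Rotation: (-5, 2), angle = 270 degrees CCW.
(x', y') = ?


cos(270) = 0, sin(270) = -1
x' = -5*0 - 2*(-1) = 2
y' = -5*(-1) + 2*0 = 5

(2, 5)


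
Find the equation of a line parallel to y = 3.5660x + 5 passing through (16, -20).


Parallel lines have equal slopes.
m2 = 3.5660
b2 = -20 - 3.5660*16 = -77.0560

y = 3.5660x - 77.0560


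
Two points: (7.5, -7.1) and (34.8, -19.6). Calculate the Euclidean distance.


dx = 34.8 - 7.5 = 27.3
dy = -19.6 + 7.1 = -12.5
d = sqrt(745.29 + 156.25) = sqrt(901.54) = 30.0257

30.0257


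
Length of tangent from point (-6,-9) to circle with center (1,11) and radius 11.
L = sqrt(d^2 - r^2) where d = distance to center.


d = sqrt((-6-1)^2 + (-9-11)^2) = sqrt(49+400) = 21.1896
L = sqrt(449.0000 - 121) = sqrt(328.0000) = 18.1108

18.1108


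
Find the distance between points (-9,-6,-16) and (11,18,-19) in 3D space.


dx=20, dy=24, dz=-3
d = sqrt(400+576+9) = sqrt(985) = 31.3847

31.3847


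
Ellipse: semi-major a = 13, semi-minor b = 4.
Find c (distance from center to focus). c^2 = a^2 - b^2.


c^2 = 13^2 - 4^2 = 169 - 16 = 153
c = sqrt(153) = 12.3693

c = 12.3693


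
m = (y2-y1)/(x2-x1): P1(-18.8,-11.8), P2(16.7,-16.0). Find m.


dy = -16.0 + 11.8 = -4.2
dx = 16.7 + 18.8 = 35.5
m = -4.2/35.5 = -0.1183

m = -0.1183


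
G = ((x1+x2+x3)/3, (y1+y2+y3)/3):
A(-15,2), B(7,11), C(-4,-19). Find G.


Gx = (-15+7- 4)/3 = -12/3 = -4.0000
Gy = (2+11- 19)/3 = -6/3 = -2.0000

G = (-4.0000, -2.0000)


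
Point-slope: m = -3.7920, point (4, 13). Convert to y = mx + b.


y - 13 = -3.7920(x - 4)
y = -3.7920x + 13 + 3.7920*4
y = -3.7920x + 28.1680

y = -3.7920x + 28.1680


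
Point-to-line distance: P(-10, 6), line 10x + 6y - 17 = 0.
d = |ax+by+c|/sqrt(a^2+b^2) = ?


|10*(-10) + 6*6 - 17| = |-81| = 81
sqrt(100 + 36) = sqrt(136) = 11.6619
d = 81/sqrt(136) = 6.9457

6.9457


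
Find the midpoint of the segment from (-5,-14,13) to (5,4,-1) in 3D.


Mx = (-5+5)/2 = 0
My = (-14+4)/2 = -5.0000
Mz = (13- 1)/2 = 6.0000

M = (0, -5.0000, 6.0000)


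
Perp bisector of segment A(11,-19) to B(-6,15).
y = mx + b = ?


Midpoint = (2.5, -2)
Slope of AB = dy/dx = 34/(-17) = -2.0000
Perp slope = -dx/dy = 17/34 = 0.5000
b = My - (perp slope)*Mx = -2 + (-17*2.5)/34 = -2 - 1.2500 = -3.2500

y = 0.5000x - 3.2500


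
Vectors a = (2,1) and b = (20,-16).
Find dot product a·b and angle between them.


a·b = 2*20 + 1*(-16) = 40 - 16 = 24
|a| = sqrt(4+1) = 2.2361
|b| = sqrt(400+256) = 25.6125
cos(theta) = 24/(sqrt(5)*sqrt(656)) = 24/sqrt(3280) = 0.419058
theta = arccos(24/sqrt(3280)) = 65.2249 degrees

a·b = 24, theta = 65.2249 deg


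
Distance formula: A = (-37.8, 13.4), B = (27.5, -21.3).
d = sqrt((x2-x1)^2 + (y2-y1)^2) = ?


dx = 27.5 + 37.8 = 65.3
dy = -21.3 - 13.4 = -34.7
d = sqrt(4264.09 + 1204.09) = sqrt(5468.18) = 73.9471

73.9471


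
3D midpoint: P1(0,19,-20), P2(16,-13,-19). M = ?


Mx = (0+16)/2 = 8.0000
My = (19- 13)/2 = 3.0000
Mz = (-20- 19)/2 = -19.5000

M = (8.0000, 3.0000, -19.5000)


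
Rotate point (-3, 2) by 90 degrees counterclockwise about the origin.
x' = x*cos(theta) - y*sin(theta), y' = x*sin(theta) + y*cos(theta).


cos(90) = 0, sin(90) = 1
x' = -3*0 - 2*1 = -2
y' = -3*1 + 2*0 = -3

(-2, -3)


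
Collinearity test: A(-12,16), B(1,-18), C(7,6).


-12*(-18-6) + 1*(6-16) + 7*(16+ 18)
= 288 - 10 + 238 = 516

No, not collinear (determinant = 516)


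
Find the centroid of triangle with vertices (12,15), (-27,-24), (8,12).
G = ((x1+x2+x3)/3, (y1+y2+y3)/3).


Gx = (12- 27+8)/3 = -7/3 = -2.3333
Gy = (15- 24+12)/3 = 3/3 = 1.0000

G = (-2.3333, 1.0000)


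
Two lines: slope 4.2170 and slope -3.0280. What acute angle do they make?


m1-m2 = 7.245
1+m1*m2 = -11.769076
tan(theta) = |7.245/(-11.769076)| = 0.615596
theta = arctan(|7.245/(-11.769076)|) = 31.6163 degrees (acute angle)

31.6163 degrees


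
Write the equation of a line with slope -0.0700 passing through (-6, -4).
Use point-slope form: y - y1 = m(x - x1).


y + 4 = -0.0700(x + 6)
y = -0.0700x - 4 + 0.0700*(-6)
y = -0.0700x - 4.4200

y = -0.0700x - 4.4200


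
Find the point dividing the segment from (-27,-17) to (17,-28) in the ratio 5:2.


Px = (5*17 + 2*(-27))/7 = 31/7 = 4.4286
Py = (5*(-28) + 2*(-17))/7 = -174/7 = -24.8571

P = (4.4286, -24.8571)


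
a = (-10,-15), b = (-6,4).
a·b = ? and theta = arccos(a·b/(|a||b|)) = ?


a·b = -10*(-6) - 15*4 = 60 - 60 = 0
|a| = sqrt(100+225) = 18.0278
|b| = sqrt(36+16) = 7.2111
cos(theta) = 0/(sqrt(325)*sqrt(52)) = 0/sqrt(16900) = 0
theta = arccos(0/sqrt(16900)) = 90.0000 degrees

a·b = 0, theta = 90.0000 deg


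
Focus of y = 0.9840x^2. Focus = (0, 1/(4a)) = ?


a = 0.9840
4a = 3.9360
focus = (0, 1/3.9360) = (0, 0.2541)

Focus = (0, 0.2541)


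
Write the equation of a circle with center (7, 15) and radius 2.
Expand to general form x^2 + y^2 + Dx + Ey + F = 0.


(x-7)^2 + (y-15)^2 = 2^2
D = -2h = -14, E = -2k = -30
F = h^2+k^2-r^2 = 49+225-4 = 270

x^2 + y^2 - 14x - 30y + 270 = 0


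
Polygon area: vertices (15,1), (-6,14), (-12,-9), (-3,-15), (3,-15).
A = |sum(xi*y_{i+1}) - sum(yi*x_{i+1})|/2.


sum(xi*y_{i+1}) = 15*14 - 6*(-9) - 12*(-15) - 3*(-15) + 3*1 = 492
sum(yi*x_{i+1}) = 1*(-6) + 14*(-12) - 9*(-3) - 15*3 - 15*15 = -417
Area = |492 + 417|/2 = 909/2 = 454.5000

454.5000 sq units


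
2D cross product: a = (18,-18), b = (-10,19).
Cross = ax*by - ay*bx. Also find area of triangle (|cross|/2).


cross = 18*19 + 18*(-10) = 342 - 180 = 162
Triangle area = |162|/2 = 162/2 = 81.0000

cross = 162, triangle area = 81.0000


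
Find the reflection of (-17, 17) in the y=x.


Reflection rule for y=x: (y, x)
(-17, 17) -> (17, -17)

(17, -17)


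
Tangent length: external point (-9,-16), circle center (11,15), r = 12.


d = sqrt((-9-11)^2 + (-16-15)^2) = sqrt(400+961) = 36.8917
L = sqrt(1361.0000 - 144) = sqrt(1217.0000) = 34.8855

34.8855


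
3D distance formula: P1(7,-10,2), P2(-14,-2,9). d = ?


dx=-21, dy=8, dz=7
d = sqrt(441+64+49) = sqrt(554) = 23.5372

23.5372


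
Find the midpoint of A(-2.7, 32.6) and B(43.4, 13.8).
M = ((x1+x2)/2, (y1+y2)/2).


Mx = (-2.7 + 43.4)/2 = 40.7/2 = 20.3500
My = (32.6 + 13.8)/2 = 46.4/2 = 23.2000

(20.3500, 23.2000)


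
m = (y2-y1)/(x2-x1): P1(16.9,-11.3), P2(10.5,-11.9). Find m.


dy = -11.9 + 11.3 = -0.6
dx = 10.5 - 16.9 = -6.4
m = -0.6/(-6.4) = 0.0937

m = 0.0937


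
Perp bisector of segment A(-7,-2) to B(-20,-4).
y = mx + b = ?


Midpoint = (-13.5, -3)
Slope of AB = dy/dx = -2/(-13) = 0.1538
Perp slope = -dx/dy = -13/2 = -6.5000
b = My - (perp slope)*Mx = -3 + (-13*(-13.5))/(-2) = -3 - 87.7500 = -90.7500

y = -6.5000x - 90.7500


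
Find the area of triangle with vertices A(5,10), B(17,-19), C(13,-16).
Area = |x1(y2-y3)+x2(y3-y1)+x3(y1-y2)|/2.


5*(-19+ 16) = -15
17*(-16-10) = -442
13*(10+ 19) = 377
sum = -80
Area = |-80|/2 = 40.0000

40.0000 sq units


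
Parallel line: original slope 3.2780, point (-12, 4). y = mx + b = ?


Parallel lines have equal slopes.
m2 = 3.2780
b2 = 4 - 3.2780*(-12) = 43.3360

y = 3.2780x + 43.3360


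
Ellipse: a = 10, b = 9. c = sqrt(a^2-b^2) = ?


c^2 = 10^2 - 9^2 = 100 - 81 = 19
c = sqrt(19) = 4.3589

c = 4.3589


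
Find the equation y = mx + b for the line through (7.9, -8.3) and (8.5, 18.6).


m = (26.9)/(0.6) = 44.8333
b = y1 - m*x1 = -8.3 - (26.9*7.9)/(0.6) = -8.3 - 354.1833 = -362.4833

y = 44.8333x - 362.4833


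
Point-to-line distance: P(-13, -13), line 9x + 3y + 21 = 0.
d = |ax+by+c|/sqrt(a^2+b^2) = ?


|9*(-13) + 3*(-13) + 21| = |-135| = 135
sqrt(81 + 9) = sqrt(90) = 9.4868
d = 135/sqrt(90) = 14.2302

14.2302


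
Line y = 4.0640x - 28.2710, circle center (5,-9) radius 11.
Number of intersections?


Substitute y = 4.0640x - 28.2710: (x-5)^2 + (4.0640x- 28.2710+ 9)^2 = 121
Expand to Ax^2 + Bx + C = 0, where b-k = -19.271
A = 1+m^2 = 17.516096
B = 2(m(b-k) - h) = 2(4.0640*(-19.271) - 5) = -166.634688
C = h^2 + (b-k)^2 - r^2 = 25 + 371.371441 - 121 = 275.371441
disc = B^2-4AC = 27767.1192 - 19293.7304 = 8473.3888
disc > 0

2 intersection points


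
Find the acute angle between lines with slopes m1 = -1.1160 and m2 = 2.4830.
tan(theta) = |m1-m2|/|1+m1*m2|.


m1-m2 = -3.599
1+m1*m2 = -1.771028
tan(theta) = |-3.599/(-1.771028)| = 2.032153
theta = arctan(|-3.599/(-1.771028)|) = 63.7987 degrees (acute angle)

63.7987 degrees


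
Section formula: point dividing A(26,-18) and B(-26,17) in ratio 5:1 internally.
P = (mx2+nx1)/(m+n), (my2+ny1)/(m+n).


Px = (5*(-26) + 1*26)/6 = -104/6 = -17.3333
Py = (5*17 + 1*(-18))/6 = 67/6 = 11.1667

P = (-17.3333, 11.1667)


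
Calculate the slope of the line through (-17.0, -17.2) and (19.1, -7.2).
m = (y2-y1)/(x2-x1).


dy = -7.2 + 17.2 = 10.0
dx = 19.1 + 17.0 = 36.1
m = 10.0/36.1 = 0.2770

m = 0.2770


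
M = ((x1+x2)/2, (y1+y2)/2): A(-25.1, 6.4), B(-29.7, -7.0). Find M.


Mx = (-25.1 - 29.7)/2 = -54.8/2 = -27.4000
My = (6.4 - 7.0)/2 = -0.6/2 = -0.3000

(-27.4000, -0.3000)


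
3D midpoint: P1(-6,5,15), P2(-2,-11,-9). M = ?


Mx = (-6- 2)/2 = -4.0000
My = (5- 11)/2 = -3.0000
Mz = (15- 9)/2 = 3.0000

M = (-4.0000, -3.0000, 3.0000)


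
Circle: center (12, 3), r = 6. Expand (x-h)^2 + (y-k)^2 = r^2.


(x-12)^2 + (y-3)^2 = 6^2
D = -2h = -24, E = -2k = -6
F = h^2+k^2-r^2 = 144+9-36 = 117

x^2 + y^2 - 24x - 6y + 117 = 0


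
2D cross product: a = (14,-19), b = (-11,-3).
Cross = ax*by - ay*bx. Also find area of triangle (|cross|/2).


cross = 14*(-3) + 19*(-11) = -42 - 209 = -251
Triangle area = |-251|/2 = 251/2 = 125.5000

cross = -251, triangle area = 125.5000


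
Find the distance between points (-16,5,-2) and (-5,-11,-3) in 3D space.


dx=11, dy=-16, dz=-1
d = sqrt(121+256+1) = sqrt(378) = 19.4422

19.4422


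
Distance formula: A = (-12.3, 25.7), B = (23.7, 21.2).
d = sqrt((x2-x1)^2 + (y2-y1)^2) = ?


dx = 23.7 + 12.3 = 36.0
dy = 21.2 - 25.7 = -4.5
d = sqrt(1296.0 + 20.25) = sqrt(1316.25) = 36.2802

36.2802


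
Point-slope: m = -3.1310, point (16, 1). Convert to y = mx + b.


y - 1 = -3.1310(x - 16)
y = -3.1310x + 1 + 3.1310*16
y = -3.1310x + 51.0960

y = -3.1310x + 51.0960


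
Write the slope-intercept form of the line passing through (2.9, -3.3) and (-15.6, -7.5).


m = (-4.2)/(-18.5) = 0.2270
b = y1 - m*x1 = -3.3 - (-4.2*2.9)/(-18.5) = -3.3 - 0.6584 = -3.9584

y = 0.2270x - 3.9584


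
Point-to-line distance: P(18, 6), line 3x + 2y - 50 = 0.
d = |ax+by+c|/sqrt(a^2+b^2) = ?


|3*18 + 2*6 - 50| = |16| = 16
sqrt(9 + 4) = sqrt(13) = 3.6056
d = 16/sqrt(13) = 4.4376

4.4376


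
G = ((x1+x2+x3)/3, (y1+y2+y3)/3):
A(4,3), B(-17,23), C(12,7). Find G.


Gx = (4- 17+12)/3 = -1/3 = -0.3333
Gy = (3+23+7)/3 = 33/3 = 11.0000

G = (-0.3333, 11.0000)


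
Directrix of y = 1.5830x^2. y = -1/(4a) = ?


a = 1.5830
1/(4a) = 0.1579
directrix: y = -0.1579 = -0.1579

y = -0.1579


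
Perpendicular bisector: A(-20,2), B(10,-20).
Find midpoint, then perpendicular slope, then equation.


Midpoint = (-5, -9)
Slope of AB = dy/dx = -22/30 = -0.7333
Perp slope = -dx/dy = 30/22 = 1.3636
b = My - (perp slope)*Mx = -9 + (30*(-5))/(-22) = -9 + 6.8182 = -2.1818

y = 1.3636x - 2.1818


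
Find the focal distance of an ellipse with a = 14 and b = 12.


c^2 = 14^2 - 12^2 = 196 - 144 = 52
c = sqrt(52) = 7.2111

c = 7.2111


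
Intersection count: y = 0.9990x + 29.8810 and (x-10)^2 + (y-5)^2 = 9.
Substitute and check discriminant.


Substitute y = 0.9990x + 29.8810: (x-10)^2 + (0.9990x+29.8810-5)^2 = 9
Expand to Ax^2 + Bx + C = 0, where b-k = 24.881
A = 1+m^2 = 1.998001
B = 2(m(b-k) - h) = 2(0.9990*24.881 - 10) = 29.712238
C = h^2 + (b-k)^2 - r^2 = 100 + 619.064161 - 9 = 710.064161
disc = B^2-4AC = 882.8171 - 5674.8356 = -4792.0185
disc < 0

0 intersection points


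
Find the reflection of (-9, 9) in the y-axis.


Reflection rule for y-axis: (-x, y)
(-9, 9) -> (9, 9)

(9, 9)


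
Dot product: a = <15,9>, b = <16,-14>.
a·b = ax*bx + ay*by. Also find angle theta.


a·b = 15*16 + 9*(-14) = 240 - 126 = 114
|a| = sqrt(225+81) = 17.4929
|b| = sqrt(256+196) = 21.2603
cos(theta) = 114/(sqrt(306)*sqrt(452)) = 114/sqrt(138312) = 0.306531
theta = arccos(114/sqrt(138312)) = 72.1497 degrees

a·b = 114, theta = 72.1497 deg


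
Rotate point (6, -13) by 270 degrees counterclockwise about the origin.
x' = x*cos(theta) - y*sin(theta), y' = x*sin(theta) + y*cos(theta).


cos(270) = 0, sin(270) = -1
x' = 6*0 + 13*(-1) = -13
y' = 6*(-1) - 13*0 = -6

(-13, -6)


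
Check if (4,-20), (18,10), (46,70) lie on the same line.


4*(10-70) + 18*(70+ 20) + 46*(-20-10)
= -240 + 1620 - 1380 = 0

Yes, collinear (determinant = 0)


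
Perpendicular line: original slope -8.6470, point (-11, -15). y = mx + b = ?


Perpendicular slope = -1/m1 = -1/(-8.6470) = 0.1156
b2 = y0 - m2*x0 = -15 - 11/(-8.6470) = -15 + 1.2721 = -13.7279

y = 0.1156x - 13.7279


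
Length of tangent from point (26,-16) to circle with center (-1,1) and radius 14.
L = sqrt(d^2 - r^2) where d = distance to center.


d = sqrt((26+ 1)^2 + (-16-1)^2) = sqrt(729+289) = 31.9061
L = sqrt(1018.0000 - 196) = sqrt(822.0000) = 28.6705

28.6705


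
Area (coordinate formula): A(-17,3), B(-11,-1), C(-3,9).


-17*(-1-9) = 170
-11*(9-3) = -66
-3*(3+ 1) = -12
sum = 92
Area = |92|/2 = 46.0000

46.0000 sq units


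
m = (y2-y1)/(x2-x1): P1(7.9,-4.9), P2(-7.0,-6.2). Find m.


dy = -6.2 + 4.9 = -1.3
dx = -7.0 - 7.9 = -14.9
m = -1.3/(-14.9) = 0.0872

m = 0.0872


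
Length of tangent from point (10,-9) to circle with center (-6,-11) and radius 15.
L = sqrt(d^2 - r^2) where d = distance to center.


d = sqrt((10+ 6)^2 + (-9+ 11)^2) = sqrt(256+4) = 16.1245
L = sqrt(260.0000 - 225) = sqrt(35.0000) = 5.9161

5.9161


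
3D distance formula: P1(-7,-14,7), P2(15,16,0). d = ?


dx=22, dy=30, dz=-7
d = sqrt(484+900+49) = sqrt(1433) = 37.8550

37.8550


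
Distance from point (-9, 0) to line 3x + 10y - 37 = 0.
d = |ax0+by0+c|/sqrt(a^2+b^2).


|3*(-9) + 10*0 - 37| = |-64| = 64
sqrt(9 + 100) = sqrt(109) = 10.4403
d = 64/sqrt(109) = 6.1301

6.1301


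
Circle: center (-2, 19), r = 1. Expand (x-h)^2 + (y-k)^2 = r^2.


(x+ 2)^2 + (y-19)^2 = 1^2
D = -2h = 4, E = -2k = -38
F = h^2+k^2-r^2 = 4+361-1 = 364

x^2 + y^2 + 4x - 38y + 364 = 0


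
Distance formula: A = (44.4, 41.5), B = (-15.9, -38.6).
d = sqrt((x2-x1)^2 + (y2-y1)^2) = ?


dx = -15.9 - 44.4 = -60.3
dy = -38.6 - 41.5 = -80.1
d = sqrt(3636.09 + 6416.01) = sqrt(10052.1) = 100.2602

100.2602


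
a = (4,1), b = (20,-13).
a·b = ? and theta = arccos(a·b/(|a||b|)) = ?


a·b = 4*20 + 1*(-13) = 80 - 13 = 67
|a| = sqrt(16+1) = 4.1231
|b| = sqrt(400+169) = 23.8537
cos(theta) = 67/(sqrt(17)*sqrt(569)) = 67/sqrt(9673) = 0.681231
theta = arccos(67/sqrt(9673)) = 47.0601 degrees

a·b = 67, theta = 47.0601 deg


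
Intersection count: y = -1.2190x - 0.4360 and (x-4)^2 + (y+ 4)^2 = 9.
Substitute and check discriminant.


Substitute y = -1.2190x - 0.4360: (x-4)^2 + (-1.2190x- 0.4360+ 4)^2 = 9
Expand to Ax^2 + Bx + C = 0, where b-k = 3.564
A = 1+m^2 = 2.485961
B = 2(m(b-k) - h) = 2(-1.2190*3.564 - 4) = -16.689032
C = h^2 + (b-k)^2 - r^2 = 16 + 12.702096 - 9 = 19.702096
disc = B^2-4AC = 278.5238 - 195.9146 = 82.6092
disc > 0

2 intersection points


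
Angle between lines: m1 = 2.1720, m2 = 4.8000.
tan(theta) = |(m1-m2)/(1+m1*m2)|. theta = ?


m1-m2 = -2.628
1+m1*m2 = 11.4256
tan(theta) = |-2.628/11.4256| = 0.230010
theta = arctan(|-2.628/11.4256|) = 12.9533 degrees (acute angle)

12.9533 degrees


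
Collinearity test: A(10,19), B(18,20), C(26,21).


10*(20-21) + 18*(21-19) + 26*(19-20)
= -10 + 36 - 26 = 0

Yes, collinear (determinant = 0)


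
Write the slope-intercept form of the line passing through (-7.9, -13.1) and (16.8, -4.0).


m = (9.1)/(24.7) = 0.3684
b = y1 - m*x1 = -13.1 - (9.1*(-7.9))/(24.7) = -13.1 + 2.9105 = -10.1895

y = 0.3684x - 10.1895


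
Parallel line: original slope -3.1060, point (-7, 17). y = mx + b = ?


Parallel lines have equal slopes.
m2 = -3.1060
b2 = 17 + 3.1060*(-7) = -4.7420

y = -3.1060x - 4.7420


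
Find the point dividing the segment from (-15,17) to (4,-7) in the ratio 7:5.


Px = (7*4 + 5*(-15))/12 = -47/12 = -3.9167
Py = (7*(-7) + 5*17)/12 = 36/12 = 3.0000

P = (-3.9167, 3.0000)


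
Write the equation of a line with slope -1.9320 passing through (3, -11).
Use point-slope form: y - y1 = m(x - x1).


y + 11 = -1.9320(x - 3)
y = -1.9320x - 11 + 1.9320*3
y = -1.9320x - 5.2040

y = -1.9320x - 5.2040


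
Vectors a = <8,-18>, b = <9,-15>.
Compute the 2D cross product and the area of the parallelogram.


cross = 8*(-15) + 18*9 = -120 + 162 = 42
Parallelogram area = |42| = 42

cross = 42, parallelogram area = 42


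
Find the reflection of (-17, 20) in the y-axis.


Reflection rule for y-axis: (-x, y)
(-17, 20) -> (17, 20)

(17, 20)


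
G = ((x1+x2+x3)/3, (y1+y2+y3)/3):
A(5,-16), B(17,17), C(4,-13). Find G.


Gx = (5+17+4)/3 = 26/3 = 8.6667
Gy = (-16+17- 13)/3 = -12/3 = -4.0000

G = (8.6667, -4.0000)


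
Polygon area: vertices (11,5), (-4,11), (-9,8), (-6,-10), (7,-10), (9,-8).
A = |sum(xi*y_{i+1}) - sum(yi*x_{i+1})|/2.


sum(xi*y_{i+1}) = 11*11 - 4*8 - 9*(-10) - 6*(-10) + 7*(-8) + 9*5 = 228
sum(yi*x_{i+1}) = 5*(-4) + 11*(-9) + 8*(-6) - 10*7 - 10*9 - 8*11 = -415
Area = |228 + 415|/2 = 643/2 = 321.5000

321.5000 sq units


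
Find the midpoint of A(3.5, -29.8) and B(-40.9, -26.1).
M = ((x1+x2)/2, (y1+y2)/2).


Mx = (3.5 - 40.9)/2 = -37.4/2 = -18.7000
My = (-29.8 - 26.1)/2 = -55.9/2 = -27.9500

(-18.7000, -27.9500)


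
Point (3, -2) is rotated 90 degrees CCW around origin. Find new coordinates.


cos(90) = 0, sin(90) = 1
x' = 3*0 + 2*1 = 2
y' = 3*1 - 2*0 = 3

(2, 3)


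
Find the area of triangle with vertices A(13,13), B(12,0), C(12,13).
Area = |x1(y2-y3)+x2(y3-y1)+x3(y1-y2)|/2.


13*(0-13) = -169
12*(13-13) = 0
12*(13-0) = 156
sum = -13
Area = |-13|/2 = 6.5000

6.5000 sq units


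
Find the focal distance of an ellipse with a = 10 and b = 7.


c^2 = 10^2 - 7^2 = 100 - 49 = 51
c = sqrt(51) = 7.1414

c = 7.1414


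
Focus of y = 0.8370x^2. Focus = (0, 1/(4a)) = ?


a = 0.8370
4a = 3.3480
focus = (0, 1/3.3480) = (0, 0.2987)

Focus = (0, 0.2987)


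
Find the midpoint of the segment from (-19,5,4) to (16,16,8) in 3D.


Mx = (-19+16)/2 = -1.5000
My = (5+16)/2 = 10.5000
Mz = (4+8)/2 = 6.0000

M = (-1.5000, 10.5000, 6.0000)


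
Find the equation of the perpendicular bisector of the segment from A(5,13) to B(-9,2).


Midpoint = (-2, 7.5)
Slope of AB = dy/dx = -11/(-14) = 0.7857
Perp slope = -dx/dy = -14/11 = -1.2727
b = My - (perp slope)*Mx = 7.5 + (-14*(-2))/(-11) = 7.5 - 2.5455 = 4.9545

y = -1.2727x + 4.9545


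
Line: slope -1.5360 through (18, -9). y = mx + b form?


y + 9 = -1.5360(x - 18)
y = -1.5360x - 9 + 1.5360*18
y = -1.5360x + 18.6480

y = -1.5360x + 18.6480


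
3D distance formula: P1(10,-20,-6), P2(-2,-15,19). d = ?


dx=-12, dy=5, dz=25
d = sqrt(144+25+625) = sqrt(794) = 28.1780

28.1780


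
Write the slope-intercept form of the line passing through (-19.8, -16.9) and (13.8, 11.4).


m = (28.3)/(33.6) = 0.8423
b = y1 - m*x1 = -16.9 - (28.3*(-19.8))/(33.6) = -16.9 + 16.6768 = -0.2232

y = 0.8423x - 0.2232


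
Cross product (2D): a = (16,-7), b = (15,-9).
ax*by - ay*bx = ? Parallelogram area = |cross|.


cross = 16*(-9) + 7*15 = -144 + 105 = -39
Parallelogram area = |-39| = 39

cross = -39, parallelogram area = 39


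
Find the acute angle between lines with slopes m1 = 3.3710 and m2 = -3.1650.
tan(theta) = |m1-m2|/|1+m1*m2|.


m1-m2 = 6.536
1+m1*m2 = -9.669215
tan(theta) = |6.536/(-9.669215)| = 0.675960
theta = arctan(|6.536/(-9.669215)|) = 34.0571 degrees (acute angle)

34.0571 degrees


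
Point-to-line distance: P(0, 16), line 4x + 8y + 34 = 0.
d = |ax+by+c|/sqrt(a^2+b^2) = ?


|4*0 + 8*16 + 34| = |162| = 162
sqrt(16 + 64) = sqrt(80) = 8.9443
d = 162/sqrt(80) = 18.1122

18.1122


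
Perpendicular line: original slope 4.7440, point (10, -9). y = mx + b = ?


Perpendicular slope = -1/m1 = -1/4.7440 = -0.2108
b2 = y0 - m2*x0 = -9 + 10/4.7440 = -9 + 2.1079 = -6.8921

y = -0.2108x - 6.8921


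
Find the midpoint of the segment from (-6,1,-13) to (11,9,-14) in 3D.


Mx = (-6+11)/2 = 2.5000
My = (1+9)/2 = 5.0000
Mz = (-13- 14)/2 = -13.5000

M = (2.5000, 5.0000, -13.5000)


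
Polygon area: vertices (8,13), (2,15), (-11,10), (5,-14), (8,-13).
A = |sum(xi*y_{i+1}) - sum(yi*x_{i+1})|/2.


sum(xi*y_{i+1}) = 8*15 + 2*10 - 11*(-14) + 5*(-13) + 8*13 = 333
sum(yi*x_{i+1}) = 13*2 + 15*(-11) + 10*5 - 14*8 - 13*8 = -305
Area = |333 + 305|/2 = 638/2 = 319.0000

319.0000 sq units


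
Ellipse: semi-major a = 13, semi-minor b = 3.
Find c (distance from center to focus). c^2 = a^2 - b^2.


c^2 = 13^2 - 3^2 = 169 - 9 = 160
c = sqrt(160) = 12.6491

c = 12.6491


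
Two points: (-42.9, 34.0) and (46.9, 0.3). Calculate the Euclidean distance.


dx = 46.9 + 42.9 = 89.8
dy = 0.3 - 34.0 = -33.7
d = sqrt(8064.04 + 1135.69) = sqrt(9199.73) = 95.9152

95.9152


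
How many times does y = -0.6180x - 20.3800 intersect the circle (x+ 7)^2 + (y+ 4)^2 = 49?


Substitute y = -0.6180x - 20.3800: (x+ 7)^2 + (-0.6180x- 20.3800+ 4)^2 = 49
Expand to Ax^2 + Bx + C = 0, where b-k = -16.38
A = 1+m^2 = 1.381924
B = 2(m(b-k) - h) = 2(-0.6180*(-16.38) + 7) = 34.24568
C = h^2 + (b-k)^2 - r^2 = 49 + 268.3044 - 49 = 268.3044
disc = B^2-4AC = 1172.7666 - 1483.1052 = -310.3386
disc < 0

0 intersection points


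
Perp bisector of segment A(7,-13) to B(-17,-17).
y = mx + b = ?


Midpoint = (-5, -15)
Slope of AB = dy/dx = -4/(-24) = 0.1667
Perp slope = -dx/dy = -24/4 = -6.0000
b = My - (perp slope)*Mx = -15 + (-24*(-5))/(-4) = -15 - 30.0000 = -45.0000

y = -6.0000x - 45.0000


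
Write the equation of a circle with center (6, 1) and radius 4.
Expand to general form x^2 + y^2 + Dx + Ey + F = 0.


(x-6)^2 + (y-1)^2 = 4^2
D = -2h = -12, E = -2k = -2
F = h^2+k^2-r^2 = 36+1-16 = 21

x^2 + y^2 - 12x - 2y + 21 = 0


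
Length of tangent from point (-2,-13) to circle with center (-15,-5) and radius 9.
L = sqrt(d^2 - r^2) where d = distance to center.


d = sqrt((-2+ 15)^2 + (-13+ 5)^2) = sqrt(169+64) = 15.2643
L = sqrt(233.0000 - 81) = sqrt(152.0000) = 12.3288

12.3288
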